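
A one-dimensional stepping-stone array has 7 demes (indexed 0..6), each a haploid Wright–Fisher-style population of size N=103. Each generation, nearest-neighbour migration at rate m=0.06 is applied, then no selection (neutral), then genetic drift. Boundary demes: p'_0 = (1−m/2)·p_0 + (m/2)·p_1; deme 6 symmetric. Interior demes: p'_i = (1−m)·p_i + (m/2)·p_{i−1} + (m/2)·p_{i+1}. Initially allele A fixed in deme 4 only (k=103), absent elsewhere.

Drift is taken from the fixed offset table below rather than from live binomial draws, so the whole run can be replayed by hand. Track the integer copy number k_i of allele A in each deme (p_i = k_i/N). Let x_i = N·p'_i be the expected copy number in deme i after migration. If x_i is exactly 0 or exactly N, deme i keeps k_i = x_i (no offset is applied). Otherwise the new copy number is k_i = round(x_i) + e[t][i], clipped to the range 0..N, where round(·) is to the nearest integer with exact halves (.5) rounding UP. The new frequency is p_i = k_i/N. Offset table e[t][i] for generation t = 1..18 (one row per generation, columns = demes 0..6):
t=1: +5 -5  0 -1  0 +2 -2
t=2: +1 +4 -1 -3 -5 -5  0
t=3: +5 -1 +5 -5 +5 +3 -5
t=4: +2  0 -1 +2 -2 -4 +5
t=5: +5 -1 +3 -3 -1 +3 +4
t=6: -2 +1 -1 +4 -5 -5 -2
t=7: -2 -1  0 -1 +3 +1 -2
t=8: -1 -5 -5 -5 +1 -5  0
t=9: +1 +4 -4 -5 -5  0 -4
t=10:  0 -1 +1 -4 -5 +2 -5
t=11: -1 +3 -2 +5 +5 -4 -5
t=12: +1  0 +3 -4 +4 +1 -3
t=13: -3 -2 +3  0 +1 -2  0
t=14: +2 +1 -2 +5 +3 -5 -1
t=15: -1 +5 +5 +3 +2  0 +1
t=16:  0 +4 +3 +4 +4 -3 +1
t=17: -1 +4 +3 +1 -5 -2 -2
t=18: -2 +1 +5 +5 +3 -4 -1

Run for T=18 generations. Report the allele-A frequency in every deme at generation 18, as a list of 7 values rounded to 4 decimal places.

t=0: k=[0 0 0 0 103 0 0]
t=1: x=[0.0000 0.0000 0.0000 3.0900 96.8200 3.0900 0.0000] k=[0 0 0 2 97 5 0]
t=2: x=[0.0000 0.0000 0.0600 4.7900 91.3900 7.6100 0.1500] k=[0 0 0 2 86 3 0]
t=3: x=[0.0000 0.0000 0.0600 4.4600 80.9900 5.4000 0.0900] k=[0 0 5 0 86 8 0]
t=4: x=[0.0000 0.1500 4.7000 2.7300 81.0800 10.1000 0.2400] k=[0 0 4 5 79 6 5]
t=5: x=[0.0000 0.1200 3.9100 7.1900 74.5900 8.1600 5.0300] k=[0 0 7 4 74 11 9]
t=6: x=[0.0000 0.2100 6.7000 6.1900 70.0100 12.8300 9.0600] k=[0 1 6 10 65 8 7]
t=7: x=[0.0300 1.1200 5.9700 11.5300 61.6400 9.6800 7.0300] k=[0 0 6 11 65 11 5]
t=8: x=[0.0000 0.1800 5.9700 12.4700 61.7600 12.4400 5.1800] k=[0 0 1 7 63 7 5]
t=9: x=[0.0000 0.0300 1.1500 8.5000 59.6400 8.6200 5.0600] k=[0 4 0 4 55 9 1]
t=10: x=[0.1200 3.7600 0.2400 5.4100 52.0900 10.1400 1.2400] k=[0 3 1 1 47 12 0]
t=11: x=[0.0900 2.8500 1.0600 2.3800 44.5700 12.6900 0.3600] k=[0 6 0 7 50 9 0]
t=12: x=[0.1800 5.6400 0.3900 8.0800 47.4800 9.9600 0.2700] k=[1 6 3 4 51 11 0]
t=13: x=[1.1500 5.7600 3.1200 5.3800 48.3900 11.8700 0.3300] k=[0 4 6 5 49 10 0]
t=14: x=[0.1200 3.9400 5.9100 6.3500 46.5100 10.8700 0.3000] k=[2 5 4 11 50 6 0]
t=15: x=[2.0900 4.8800 4.2400 11.9600 47.5100 7.1400 0.1800] k=[1 10 9 15 50 7 1]
t=16: x=[1.2700 9.7000 9.2100 15.8700 47.6600 8.1100 1.1800] k=[1 14 12 20 52 5 2]
t=17: x=[1.3900 13.5500 12.3000 20.7200 49.6300 6.3200 2.0900] k=[0 18 15 22 45 4 0]
t=18: x=[0.5400 17.3700 15.3000 22.4800 43.0800 5.1100 0.1200] k=[0 18 20 27 46 1 0]

[0.0000, 0.1748, 0.1942, 0.2621, 0.4466, 0.0097, 0.0000]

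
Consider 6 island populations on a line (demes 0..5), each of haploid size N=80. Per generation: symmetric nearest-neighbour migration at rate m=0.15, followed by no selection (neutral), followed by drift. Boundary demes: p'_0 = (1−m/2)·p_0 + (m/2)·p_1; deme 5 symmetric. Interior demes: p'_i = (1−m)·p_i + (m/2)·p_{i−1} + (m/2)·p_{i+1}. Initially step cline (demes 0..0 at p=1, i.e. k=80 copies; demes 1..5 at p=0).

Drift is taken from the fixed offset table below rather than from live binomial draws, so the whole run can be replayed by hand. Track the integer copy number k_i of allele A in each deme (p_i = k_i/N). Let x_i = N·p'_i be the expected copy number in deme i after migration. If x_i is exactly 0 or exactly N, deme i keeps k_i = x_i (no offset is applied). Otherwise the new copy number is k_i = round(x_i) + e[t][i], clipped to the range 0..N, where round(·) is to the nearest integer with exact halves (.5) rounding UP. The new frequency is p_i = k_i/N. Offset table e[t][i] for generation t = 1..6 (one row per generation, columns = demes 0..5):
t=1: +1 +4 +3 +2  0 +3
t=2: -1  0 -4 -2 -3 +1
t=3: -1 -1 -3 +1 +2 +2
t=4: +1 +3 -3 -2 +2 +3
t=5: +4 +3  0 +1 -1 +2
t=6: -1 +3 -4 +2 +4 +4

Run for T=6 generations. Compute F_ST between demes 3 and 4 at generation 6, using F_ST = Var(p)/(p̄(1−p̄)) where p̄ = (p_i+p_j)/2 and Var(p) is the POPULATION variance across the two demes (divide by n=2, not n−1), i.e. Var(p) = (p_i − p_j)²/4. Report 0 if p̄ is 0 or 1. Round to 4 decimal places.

0.0127

t=0: k=[80 0 0 0 0 0]
t=1: x=[74.0000 6.0000 0.0000 0.0000 0.0000 0.0000] k=[75 10 0 0 0 0]
t=2: x=[70.1250 14.1250 0.7500 0.0000 0.0000 0.0000] k=[69 14 0 0 0 0]
t=3: x=[64.8750 17.0750 1.0500 0.0000 0.0000 0.0000] k=[64 16 0 0 0 0]
t=4: x=[60.4000 18.4000 1.2000 0.0000 0.0000 0.0000] k=[61 21 0 0 0 0]
t=5: x=[58.0000 22.4250 1.5750 0.0000 0.0000 0.0000] k=[62 25 2 0 0 0]
t=6: x=[59.2250 26.0500 3.5750 0.1500 0.0000 0.0000] k=[58 29 0 2 0 0]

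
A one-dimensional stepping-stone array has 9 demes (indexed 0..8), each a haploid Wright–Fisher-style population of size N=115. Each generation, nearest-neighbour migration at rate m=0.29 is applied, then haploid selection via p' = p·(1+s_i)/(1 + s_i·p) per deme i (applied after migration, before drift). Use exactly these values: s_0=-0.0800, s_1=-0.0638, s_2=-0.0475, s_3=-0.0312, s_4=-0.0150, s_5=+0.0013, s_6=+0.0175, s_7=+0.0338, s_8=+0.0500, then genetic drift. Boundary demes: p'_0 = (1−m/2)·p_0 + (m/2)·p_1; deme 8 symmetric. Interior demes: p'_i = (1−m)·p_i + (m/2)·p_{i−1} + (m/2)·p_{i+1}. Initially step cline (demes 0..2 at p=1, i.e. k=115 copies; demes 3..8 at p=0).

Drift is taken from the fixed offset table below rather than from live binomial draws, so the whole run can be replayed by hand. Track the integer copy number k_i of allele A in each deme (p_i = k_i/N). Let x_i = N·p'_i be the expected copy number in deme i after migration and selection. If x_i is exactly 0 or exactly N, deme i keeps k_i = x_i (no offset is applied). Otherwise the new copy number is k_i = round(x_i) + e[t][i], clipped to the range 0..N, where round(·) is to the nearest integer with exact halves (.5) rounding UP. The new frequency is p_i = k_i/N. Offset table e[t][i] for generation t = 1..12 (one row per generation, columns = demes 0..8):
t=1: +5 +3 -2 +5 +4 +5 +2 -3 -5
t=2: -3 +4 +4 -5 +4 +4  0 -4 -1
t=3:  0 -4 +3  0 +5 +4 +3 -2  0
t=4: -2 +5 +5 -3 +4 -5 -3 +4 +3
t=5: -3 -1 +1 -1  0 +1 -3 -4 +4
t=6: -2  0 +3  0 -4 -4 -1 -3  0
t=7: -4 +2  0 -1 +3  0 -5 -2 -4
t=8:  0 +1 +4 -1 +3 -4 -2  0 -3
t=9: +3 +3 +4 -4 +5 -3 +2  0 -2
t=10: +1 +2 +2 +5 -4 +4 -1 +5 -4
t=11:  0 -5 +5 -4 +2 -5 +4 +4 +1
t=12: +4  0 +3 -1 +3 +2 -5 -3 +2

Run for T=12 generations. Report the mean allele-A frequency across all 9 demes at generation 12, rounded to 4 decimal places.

0.3353

t=0: k=[115 115 115 0 0 0 0 0 0]
t=1: x=[115.0000 115.0000 97.6191 16.2282 0.0000 0.0000 0.0000 0.0000 0.0000] k=[115 115 96 21 0 0 0 0 0]
t=2: x=[115.0000 112.0620 86.8585 28.1507 3.0005 0.0000 0.0000 0.0000 0.0000] k=[115 115 91 23 7 0 0 0 0]
t=3: x=[115.0000 111.2905 83.5197 29.8343 8.1893 1.0163 0.0000 0.0000 0.0000] k=[115 107 87 30 13 5 0 0 0]
t=4: x=[113.7402 104.6559 80.4707 35.0232 14.1168 5.4417 0.7376 0.0000 0.0000] k=[112 110 85 32 18 0 0 0 0]
t=5: x=[111.4328 106.1407 79.7619 36.8567 17.1978 2.6133 0.0000 0.0000 0.0000] k=[108 105 81 36 17 4 0 0 0]
t=6: x=[106.9637 101.1729 76.7225 38.9494 17.6431 5.3116 0.5901 0.0000 0.0000] k=[105 101 80 39 14 1 0 0 0]
t=7: x=[103.5913 97.5829 75.8533 40.4847 15.5358 2.7435 0.1475 0.0000 0.0000] k=[100 100 76 39 19 3 0 0 0]
t=8: x=[98.8785 95.4745 72.8239 40.6283 19.3357 4.8911 0.4426 0.0000 0.0000] k=[99 96 77 40 22 1 0 0 0]
t=9: x=[97.3551 92.5112 73.1026 41.9072 21.3014 3.9049 0.1475 0.0000 0.0000] k=[100 96 77 38 26 1 2 0 0]
t=10: x=[98.2624 92.6623 72.8087 41.0743 23.8282 4.7759 1.5920 0.2998 0.0000] k=[99 95 75 46 20 9 1 5 0]
t=11: x=[97.2014 91.4702 72.3982 45.5602 21.9057 9.4463 2.7868 3.8157 0.7610] k=[97 86 77 42 24 4 7 8 2]
t=12: x=[94.0121 84.8465 71.9272 43.6037 23.4268 7.3439 6.8205 7.2063 3.0097] k=[98 85 75 43 26 9 2 4 5]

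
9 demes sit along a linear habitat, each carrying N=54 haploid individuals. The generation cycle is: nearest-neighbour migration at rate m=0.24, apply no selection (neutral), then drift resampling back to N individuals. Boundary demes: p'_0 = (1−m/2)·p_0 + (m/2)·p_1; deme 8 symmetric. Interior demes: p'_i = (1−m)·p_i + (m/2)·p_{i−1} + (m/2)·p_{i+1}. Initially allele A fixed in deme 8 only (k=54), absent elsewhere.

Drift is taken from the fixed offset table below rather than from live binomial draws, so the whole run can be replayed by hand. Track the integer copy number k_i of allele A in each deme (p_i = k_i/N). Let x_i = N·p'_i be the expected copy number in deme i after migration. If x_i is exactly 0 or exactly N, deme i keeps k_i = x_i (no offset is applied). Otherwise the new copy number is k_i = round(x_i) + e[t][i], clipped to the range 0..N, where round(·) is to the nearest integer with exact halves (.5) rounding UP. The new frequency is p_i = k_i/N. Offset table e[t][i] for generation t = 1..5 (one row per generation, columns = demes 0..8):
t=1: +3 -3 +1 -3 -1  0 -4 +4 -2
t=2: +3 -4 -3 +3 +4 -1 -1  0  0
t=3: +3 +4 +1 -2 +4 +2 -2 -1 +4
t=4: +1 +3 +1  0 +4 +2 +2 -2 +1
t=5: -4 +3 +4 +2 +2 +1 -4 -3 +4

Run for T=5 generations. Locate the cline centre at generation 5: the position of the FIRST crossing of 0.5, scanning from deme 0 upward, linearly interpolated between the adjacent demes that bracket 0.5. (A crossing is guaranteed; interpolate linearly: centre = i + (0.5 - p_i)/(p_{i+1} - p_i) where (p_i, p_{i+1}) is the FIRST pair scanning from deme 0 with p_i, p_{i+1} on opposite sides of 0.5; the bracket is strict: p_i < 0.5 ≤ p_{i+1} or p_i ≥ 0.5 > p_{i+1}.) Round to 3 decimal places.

7.483

t=0: k=[0 0 0 0 0 0 0 0 54]
t=1: x=[0.0000 0.0000 0.0000 0.0000 0.0000 0.0000 0.0000 6.4800 47.5200] k=[0 0 0 0 0 0 0 10 46]
t=2: x=[0.0000 0.0000 0.0000 0.0000 0.0000 0.0000 1.2000 13.1200 41.6800] k=[0 0 0 0 0 0 0 13 42]
t=3: x=[0.0000 0.0000 0.0000 0.0000 0.0000 0.0000 1.5600 14.9200 38.5200] k=[0 0 0 0 0 0 0 14 43]
t=4: x=[0.0000 0.0000 0.0000 0.0000 0.0000 0.0000 1.6800 15.8000 39.5200] k=[0 0 0 0 0 0 4 14 41]
t=5: x=[0.0000 0.0000 0.0000 0.0000 0.0000 0.4800 4.7200 16.0400 37.7600] k=[0 0 0 0 0 1 1 13 42]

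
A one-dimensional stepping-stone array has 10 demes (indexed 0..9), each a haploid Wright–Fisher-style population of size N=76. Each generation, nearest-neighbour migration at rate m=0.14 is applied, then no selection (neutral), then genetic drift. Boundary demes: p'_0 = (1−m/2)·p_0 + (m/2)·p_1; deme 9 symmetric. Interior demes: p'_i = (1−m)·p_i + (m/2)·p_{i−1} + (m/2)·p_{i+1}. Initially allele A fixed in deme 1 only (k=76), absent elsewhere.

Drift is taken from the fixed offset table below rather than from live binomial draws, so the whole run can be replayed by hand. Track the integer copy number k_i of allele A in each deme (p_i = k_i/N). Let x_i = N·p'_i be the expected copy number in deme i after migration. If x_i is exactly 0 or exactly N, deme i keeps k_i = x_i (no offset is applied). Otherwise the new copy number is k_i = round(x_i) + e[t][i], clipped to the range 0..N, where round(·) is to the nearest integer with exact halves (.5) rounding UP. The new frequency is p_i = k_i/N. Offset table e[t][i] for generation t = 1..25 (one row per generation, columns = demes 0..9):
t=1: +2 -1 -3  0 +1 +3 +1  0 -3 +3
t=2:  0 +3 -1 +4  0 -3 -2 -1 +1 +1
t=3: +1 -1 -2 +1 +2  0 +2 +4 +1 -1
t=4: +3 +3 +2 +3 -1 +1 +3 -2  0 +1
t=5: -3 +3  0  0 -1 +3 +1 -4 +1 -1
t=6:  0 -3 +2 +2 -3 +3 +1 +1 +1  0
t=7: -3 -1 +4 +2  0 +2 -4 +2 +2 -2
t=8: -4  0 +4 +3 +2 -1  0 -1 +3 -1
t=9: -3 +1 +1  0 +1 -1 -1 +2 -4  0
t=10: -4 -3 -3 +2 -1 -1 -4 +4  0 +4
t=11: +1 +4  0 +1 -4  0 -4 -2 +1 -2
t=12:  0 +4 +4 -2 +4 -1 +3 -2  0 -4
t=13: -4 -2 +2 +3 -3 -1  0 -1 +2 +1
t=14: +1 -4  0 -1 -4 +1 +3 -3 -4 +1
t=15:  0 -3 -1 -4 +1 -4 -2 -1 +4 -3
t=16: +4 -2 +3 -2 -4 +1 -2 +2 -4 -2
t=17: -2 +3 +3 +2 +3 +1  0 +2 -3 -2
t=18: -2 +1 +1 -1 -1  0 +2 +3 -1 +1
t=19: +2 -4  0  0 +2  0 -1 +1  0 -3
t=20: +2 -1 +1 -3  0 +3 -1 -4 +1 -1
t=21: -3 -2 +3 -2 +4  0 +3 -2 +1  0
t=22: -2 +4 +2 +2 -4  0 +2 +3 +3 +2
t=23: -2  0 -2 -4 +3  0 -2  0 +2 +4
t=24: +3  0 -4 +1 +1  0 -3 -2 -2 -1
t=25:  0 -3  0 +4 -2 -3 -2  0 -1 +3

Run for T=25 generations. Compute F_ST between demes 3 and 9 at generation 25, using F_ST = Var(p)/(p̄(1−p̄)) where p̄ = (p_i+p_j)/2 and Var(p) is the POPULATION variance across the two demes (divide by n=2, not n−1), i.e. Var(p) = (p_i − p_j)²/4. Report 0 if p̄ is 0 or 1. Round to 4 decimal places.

0.0208

t=0: k=[0 76 0 0 0 0 0 0 0 0]
t=1: x=[5.3200 65.3600 5.3200 0.0000 0.0000 0.0000 0.0000 0.0000 0.0000 0.0000] k=[7 64 2 0 0 0 0 0 0 0]
t=2: x=[10.9900 55.6700 6.2000 0.1400 0.0000 0.0000 0.0000 0.0000 0.0000 0.0000] k=[11 59 5 4 0 0 0 0 0 0]
t=3: x=[14.3600 51.8600 8.7100 3.7900 0.2800 0.0000 0.0000 0.0000 0.0000 0.0000] k=[15 51 7 5 2 0 0 0 0 0]
t=4: x=[17.5200 45.4000 9.9400 4.9300 2.0700 0.1400 0.0000 0.0000 0.0000 0.0000] k=[21 48 12 8 1 1 0 0 0 0]
t=5: x=[22.8900 43.5900 14.2400 7.7900 1.4900 0.9300 0.0700 0.0000 0.0000 0.0000] k=[20 47 14 8 0 4 1 0 0 0]
t=6: x=[21.8900 42.8000 15.8900 7.8600 0.8400 3.5100 1.1400 0.0700 0.0000 0.0000] k=[22 40 18 10 0 7 2 1 0 0]
t=7: x=[23.2600 37.2000 18.9800 9.8600 1.1900 6.1600 2.2800 1.0000 0.0700 0.0000] k=[20 36 23 12 1 8 0 3 2 0]
t=8: x=[21.1200 33.9700 23.1400 12.0000 2.2600 6.9500 0.7700 2.7200 1.9300 0.1400] k=[17 34 27 15 4 6 1 2 5 0]
t=9: x=[18.1900 32.3200 26.6500 15.0700 4.9100 5.5100 1.4200 2.1400 4.4400 0.3500] k=[15 33 28 15 6 5 0 4 0 0]
t=10: x=[16.2600 31.3900 27.4400 15.2800 6.5600 4.7200 0.6300 3.4400 0.2800 0.0000] k=[12 28 24 17 6 4 0 7 0 0]
t=11: x=[13.1200 26.6000 23.7900 16.7200 6.6300 3.8600 0.7700 6.0200 0.4900 0.0000] k=[14 31 24 18 3 4 0 4 1 0]
t=12: x=[15.1900 29.3200 24.0700 17.3700 4.1200 3.6500 0.5600 3.5100 1.1400 0.0700] k=[15 33 28 15 8 3 4 2 1 0]
t=13: x=[16.2600 31.3900 27.4400 15.4200 8.1400 3.4200 3.7900 2.0700 1.0000 0.0700] k=[12 29 29 18 5 2 4 1 3 1]
t=14: x=[13.1900 27.8100 28.2300 17.8600 5.7000 2.3500 3.6500 1.3500 2.7200 1.1400] k=[14 24 28 17 2 3 7 0 0 2]
t=15: x=[14.7000 23.5800 26.9500 16.7200 3.1200 3.2100 6.2300 0.4900 0.1400 1.8600] k=[15 21 26 13 4 0 4 0 4 0]
t=16: x=[15.4200 20.9300 24.7400 13.2800 4.3500 0.5600 3.4400 0.5600 3.4400 0.2800] k=[19 19 28 11 0 2 1 3 0 0]
t=17: x=[19.0000 19.6300 26.1800 11.4200 0.9100 1.7900 1.2100 2.6500 0.2100 0.0000] k=[17 23 29 13 4 3 1 5 0 0]
t=18: x=[17.4200 23.0000 27.4600 13.4900 4.5600 2.9300 1.4200 4.3700 0.3500 0.0000] k=[15 24 28 12 4 3 3 7 0 0]
t=19: x=[15.6300 23.6500 26.6000 12.5600 4.4900 3.0700 3.2800 6.2300 0.4900 0.0000] k=[18 20 27 13 6 3 2 7 0 0]
t=20: x=[18.1400 20.3500 25.5300 13.4900 6.2800 3.1400 2.4200 6.1600 0.4900 0.0000] k=[20 19 27 10 6 6 1 2 1 0]
t=21: x=[19.9300 19.6300 25.2500 10.9100 6.2800 5.6500 1.4200 1.8600 1.0000 0.0700] k=[17 18 28 9 10 6 4 0 2 0]
t=22: x=[17.0700 18.6300 25.9700 10.4000 9.6500 6.1400 3.8600 0.4200 1.7200 0.1400] k=[15 23 28 12 6 6 6 3 5 2]
t=23: x=[15.5600 22.7900 26.5300 12.7000 6.4200 6.0000 5.7900 3.3500 4.6500 2.2100] k=[14 23 25 9 9 6 4 3 7 6]
t=24: x=[14.6300 22.5100 23.7400 10.1200 8.7900 6.0700 4.0700 3.3500 6.6500 6.0700] k=[18 23 20 11 10 6 1 1 5 5]
t=25: x=[18.3500 22.4400 19.5800 11.5600 9.7900 5.9300 1.3500 1.2800 4.7200 5.0000] k=[18 19 20 16 8 3 0 1 4 8]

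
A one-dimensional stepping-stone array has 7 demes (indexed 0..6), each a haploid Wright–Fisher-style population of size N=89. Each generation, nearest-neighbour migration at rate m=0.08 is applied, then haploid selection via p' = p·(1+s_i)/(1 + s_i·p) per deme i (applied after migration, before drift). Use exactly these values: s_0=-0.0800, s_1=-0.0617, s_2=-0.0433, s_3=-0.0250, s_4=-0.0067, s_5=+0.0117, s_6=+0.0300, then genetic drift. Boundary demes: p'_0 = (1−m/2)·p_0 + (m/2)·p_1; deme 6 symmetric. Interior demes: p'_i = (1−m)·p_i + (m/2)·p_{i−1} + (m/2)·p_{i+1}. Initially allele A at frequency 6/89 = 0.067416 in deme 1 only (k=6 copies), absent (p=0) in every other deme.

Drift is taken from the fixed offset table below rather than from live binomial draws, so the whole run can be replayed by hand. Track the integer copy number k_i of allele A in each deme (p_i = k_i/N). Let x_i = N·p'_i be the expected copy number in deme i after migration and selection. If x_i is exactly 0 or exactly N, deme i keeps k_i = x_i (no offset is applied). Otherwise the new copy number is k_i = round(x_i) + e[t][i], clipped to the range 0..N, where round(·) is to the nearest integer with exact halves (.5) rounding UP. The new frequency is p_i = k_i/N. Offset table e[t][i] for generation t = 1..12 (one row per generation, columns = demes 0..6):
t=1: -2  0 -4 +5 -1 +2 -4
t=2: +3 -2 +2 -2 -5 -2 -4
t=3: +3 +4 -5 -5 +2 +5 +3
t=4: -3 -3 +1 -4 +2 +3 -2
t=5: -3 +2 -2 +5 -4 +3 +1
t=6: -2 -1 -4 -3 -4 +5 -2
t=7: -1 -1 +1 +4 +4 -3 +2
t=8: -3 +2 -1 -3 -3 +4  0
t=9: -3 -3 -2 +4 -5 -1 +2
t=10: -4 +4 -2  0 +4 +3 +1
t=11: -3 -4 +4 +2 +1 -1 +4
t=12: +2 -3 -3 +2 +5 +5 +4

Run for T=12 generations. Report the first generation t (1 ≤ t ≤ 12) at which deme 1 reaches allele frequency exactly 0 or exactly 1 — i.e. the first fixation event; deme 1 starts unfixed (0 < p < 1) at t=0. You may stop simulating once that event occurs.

t=0: k=[0 6 0 0 0 0 0]
t=1: x=[0.2208 5.1993 0.2296 0.0000 0.0000 0.0000 0.0000] k=[0 5 0 0 0 0 0]
t=2: x=[0.1840 4.3300 0.1914 0.0000 0.0000 0.0000 0.0000] k=[3 2 2 0 0 0 0]
t=3: x=[2.7305 1.9168 1.8386 0.0780 0.0000 0.0000 0.0000] k=[6 6 0 0 0 0 0]
t=4: x=[5.5499 5.4263 0.2296 0.0000 0.0000 0.0000 0.0000] k=[3 2 1 0 0 0 0]
t=5: x=[2.7305 1.8792 0.9572 0.0390 0.0000 0.0000 0.0000] k=[0 4 0 5 0 0 0]
t=6: x=[0.1472 3.4618 0.3445 4.4908 0.1987 0.0000 0.0000] k=[0 2 0 1 0 0 0]
t=7: x=[0.0736 1.7287 0.1148 0.8972 0.0397 0.0000 0.0000] k=[0 1 1 5 4 0 0]
t=8: x=[0.0368 0.9014 1.1104 4.6863 3.8551 0.1619 0.0000] k=[0 3 0 2 1 4 0]
t=9: x=[0.1104 2.5947 0.1914 1.8340 1.1523 3.7617 0.1648] k=[0 0 0 6 0 3 2]

9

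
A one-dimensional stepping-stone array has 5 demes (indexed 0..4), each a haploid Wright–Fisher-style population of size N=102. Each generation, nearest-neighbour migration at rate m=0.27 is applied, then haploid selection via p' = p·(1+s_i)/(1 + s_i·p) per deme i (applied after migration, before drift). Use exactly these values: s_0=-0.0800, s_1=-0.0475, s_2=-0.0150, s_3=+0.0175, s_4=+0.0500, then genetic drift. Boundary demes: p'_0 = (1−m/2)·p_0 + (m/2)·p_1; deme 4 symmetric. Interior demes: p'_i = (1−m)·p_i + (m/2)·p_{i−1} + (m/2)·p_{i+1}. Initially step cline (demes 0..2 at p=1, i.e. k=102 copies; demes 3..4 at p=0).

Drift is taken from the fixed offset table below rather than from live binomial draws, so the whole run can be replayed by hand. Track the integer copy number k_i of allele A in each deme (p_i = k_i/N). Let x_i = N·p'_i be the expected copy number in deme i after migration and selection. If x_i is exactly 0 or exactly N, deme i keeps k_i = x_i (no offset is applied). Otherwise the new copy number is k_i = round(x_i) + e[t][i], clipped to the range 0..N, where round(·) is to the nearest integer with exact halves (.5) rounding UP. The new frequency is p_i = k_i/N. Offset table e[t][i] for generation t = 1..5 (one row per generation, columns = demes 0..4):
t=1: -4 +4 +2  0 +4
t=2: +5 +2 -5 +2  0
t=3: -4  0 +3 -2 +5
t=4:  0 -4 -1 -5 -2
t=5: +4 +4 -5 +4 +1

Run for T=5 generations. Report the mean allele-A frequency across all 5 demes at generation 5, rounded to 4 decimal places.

0.6020

t=0: k=[102 102 102 0 0]
t=1: x=[102.0000 102.0000 88.0490 13.9780 0.0000] k=[102 102 90 14 0]
t=2: x=[102.0000 100.3006 81.1101 22.6745 1.9827] k=[102 102 76 25 2]
t=3: x=[102.0000 98.3213 72.3079 29.1398 5.3469] k=[102 98 75 27 10]
t=4: x=[101.4133 95.1297 71.3017 31.5619 12.8324] k=[101 91 70 27 11]
t=5: x=[99.4508 88.9719 66.6819 31.0182 13.7294] k=[102 93 62 35 15]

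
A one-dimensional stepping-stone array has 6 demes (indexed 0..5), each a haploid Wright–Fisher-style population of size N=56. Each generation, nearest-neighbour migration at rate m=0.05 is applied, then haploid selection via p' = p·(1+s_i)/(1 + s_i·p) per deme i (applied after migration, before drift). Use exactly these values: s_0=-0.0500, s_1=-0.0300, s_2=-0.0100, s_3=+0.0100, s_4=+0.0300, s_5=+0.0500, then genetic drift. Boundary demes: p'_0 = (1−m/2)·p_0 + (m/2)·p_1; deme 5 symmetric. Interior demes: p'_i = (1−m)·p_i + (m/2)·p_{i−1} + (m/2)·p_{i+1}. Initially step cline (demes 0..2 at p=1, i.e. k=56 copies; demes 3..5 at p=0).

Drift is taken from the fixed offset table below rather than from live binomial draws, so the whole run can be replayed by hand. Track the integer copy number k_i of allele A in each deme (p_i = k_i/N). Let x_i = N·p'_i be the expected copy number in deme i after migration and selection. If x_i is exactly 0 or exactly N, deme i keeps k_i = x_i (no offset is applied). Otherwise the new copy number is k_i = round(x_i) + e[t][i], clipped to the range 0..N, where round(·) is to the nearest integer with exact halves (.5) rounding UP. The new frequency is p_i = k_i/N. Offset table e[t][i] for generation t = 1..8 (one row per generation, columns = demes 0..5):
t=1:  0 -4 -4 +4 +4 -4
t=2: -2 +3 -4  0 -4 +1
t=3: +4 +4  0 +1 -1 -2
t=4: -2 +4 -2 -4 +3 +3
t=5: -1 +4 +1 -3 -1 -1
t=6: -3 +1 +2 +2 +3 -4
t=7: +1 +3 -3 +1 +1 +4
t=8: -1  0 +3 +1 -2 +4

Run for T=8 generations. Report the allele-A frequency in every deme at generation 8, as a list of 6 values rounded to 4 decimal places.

t=0: k=[56 56 56 0 0 0]
t=1: x=[56.0000 56.0000 54.5862 1.4136 0.0000 0.0000] k=[56 56 51 5 0 0]
t=2: x=[56.0000 55.8711 49.9207 6.0787 0.1287 0.0000] k=[56 56 46 6 0 0]
t=3: x=[56.0000 55.7423 45.1624 6.9100 0.1545 0.0000] k=[56 56 45 8 0 0]
t=4: x=[56.0000 55.7165 44.2570 8.7985 0.2060 0.0000] k=[56 56 42 5 3 0]
t=5: x=[56.0000 55.6392 41.3164 5.9275 3.0594 0.0787] k=[56 56 42 3 2 0]
t=6: x=[56.0000 55.6392 41.2661 3.9867 2.0321 0.0525] k=[56 56 43 6 5 0]
t=7: x=[56.0000 55.6650 42.2962 6.9604 5.0338 0.1312] k=[56 56 39 8 6 4]
t=8: x=[56.0000 55.5620 38.5294 8.7985 6.1602 4.2372] k=[56 56 42 10 4 8]

[1.0000, 1.0000, 0.7500, 0.1786, 0.0714, 0.1429]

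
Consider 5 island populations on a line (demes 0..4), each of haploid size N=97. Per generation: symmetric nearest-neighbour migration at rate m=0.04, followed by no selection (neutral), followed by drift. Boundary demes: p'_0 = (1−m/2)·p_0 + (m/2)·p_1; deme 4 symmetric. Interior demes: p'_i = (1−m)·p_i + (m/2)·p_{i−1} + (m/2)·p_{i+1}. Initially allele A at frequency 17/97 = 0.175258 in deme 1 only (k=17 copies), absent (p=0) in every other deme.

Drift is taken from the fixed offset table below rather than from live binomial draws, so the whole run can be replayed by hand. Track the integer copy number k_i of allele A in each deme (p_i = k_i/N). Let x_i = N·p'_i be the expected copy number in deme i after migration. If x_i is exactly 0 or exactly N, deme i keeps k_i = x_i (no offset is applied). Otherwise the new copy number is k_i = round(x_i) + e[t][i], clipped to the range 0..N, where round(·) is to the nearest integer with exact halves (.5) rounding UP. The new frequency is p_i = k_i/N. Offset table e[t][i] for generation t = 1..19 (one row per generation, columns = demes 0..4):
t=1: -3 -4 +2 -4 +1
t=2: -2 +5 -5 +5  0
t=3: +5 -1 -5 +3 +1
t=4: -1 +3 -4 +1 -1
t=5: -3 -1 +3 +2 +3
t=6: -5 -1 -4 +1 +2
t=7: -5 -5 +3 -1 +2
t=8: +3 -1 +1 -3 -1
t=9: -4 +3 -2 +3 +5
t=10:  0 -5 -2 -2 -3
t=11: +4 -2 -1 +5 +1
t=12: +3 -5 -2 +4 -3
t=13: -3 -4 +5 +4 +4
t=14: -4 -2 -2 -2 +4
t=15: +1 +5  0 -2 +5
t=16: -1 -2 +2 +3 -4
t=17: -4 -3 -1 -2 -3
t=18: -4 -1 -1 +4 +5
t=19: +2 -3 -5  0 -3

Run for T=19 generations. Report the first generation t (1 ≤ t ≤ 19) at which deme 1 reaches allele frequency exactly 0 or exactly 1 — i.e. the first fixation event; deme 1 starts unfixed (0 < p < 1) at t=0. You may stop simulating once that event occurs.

t=0: k=[0 17 0 0 0]
t=1: x=[0.3400 16.3200 0.3400 0.0000 0.0000] k=[0 12 2 0 0]
t=2: x=[0.2400 11.5600 2.1600 0.0400 0.0000] k=[0 17 0 5 0]
t=3: x=[0.3400 16.3200 0.4400 4.8000 0.1000] k=[5 15 0 8 1]
t=4: x=[5.2000 14.5000 0.4600 7.7000 1.1400] k=[4 18 0 9 0]
t=5: x=[4.2800 17.3600 0.5400 8.6400 0.1800] k=[1 16 4 11 3]
t=6: x=[1.3000 15.4600 4.3800 10.7000 3.1600] k=[0 14 0 12 5]
t=7: x=[0.2800 13.4400 0.5200 11.6200 5.1400] k=[0 8 4 11 7]
t=8: x=[0.1600 7.7600 4.2200 10.7800 7.0800] k=[3 7 5 8 6]
t=9: x=[3.0800 6.8800 5.1000 7.9000 6.0400] k=[0 10 3 11 11]
t=10: x=[0.2000 9.6600 3.3000 10.8400 11.0000] k=[0 5 1 9 8]
t=11: x=[0.1000 4.8200 1.2400 8.8200 8.0200] k=[4 3 0 14 9]
t=12: x=[3.9800 2.9600 0.3400 13.6200 9.1000] k=[7 0 0 18 6]

12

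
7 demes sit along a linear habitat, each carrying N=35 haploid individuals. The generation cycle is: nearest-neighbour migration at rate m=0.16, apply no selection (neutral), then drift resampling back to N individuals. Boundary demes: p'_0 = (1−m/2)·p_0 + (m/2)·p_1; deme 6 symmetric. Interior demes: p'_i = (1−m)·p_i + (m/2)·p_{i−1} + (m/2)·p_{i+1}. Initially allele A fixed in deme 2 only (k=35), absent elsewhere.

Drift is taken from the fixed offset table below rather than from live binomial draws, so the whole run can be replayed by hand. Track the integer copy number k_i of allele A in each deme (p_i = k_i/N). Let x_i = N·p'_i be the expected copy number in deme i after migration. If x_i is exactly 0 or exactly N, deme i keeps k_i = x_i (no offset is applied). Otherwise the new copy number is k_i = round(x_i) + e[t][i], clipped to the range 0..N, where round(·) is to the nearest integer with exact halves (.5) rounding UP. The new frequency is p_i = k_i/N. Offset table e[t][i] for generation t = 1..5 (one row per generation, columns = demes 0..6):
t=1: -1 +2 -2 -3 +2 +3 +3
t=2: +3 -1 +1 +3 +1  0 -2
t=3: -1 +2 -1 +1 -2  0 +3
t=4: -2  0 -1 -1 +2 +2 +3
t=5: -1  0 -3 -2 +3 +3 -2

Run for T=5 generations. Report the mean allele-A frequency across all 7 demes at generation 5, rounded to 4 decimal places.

0.1388

t=0: k=[0 0 35 0 0 0 0]
t=1: x=[0.0000 2.8000 29.4000 2.8000 0.0000 0.0000 0.0000] k=[0 5 27 0 0 0 0]
t=2: x=[0.4000 6.3600 23.0800 2.1600 0.0000 0.0000 0.0000] k=[3 5 24 5 0 0 0]
t=3: x=[3.1600 6.3600 20.9600 6.1200 0.4000 0.0000 0.0000] k=[2 8 20 7 0 0 0]
t=4: x=[2.4800 8.4800 18.0000 7.4800 0.5600 0.0000 0.0000] k=[0 8 17 6 3 0 0]
t=5: x=[0.6400 8.0800 15.4000 6.6400 3.0000 0.2400 0.0000] k=[0 8 12 5 6 3 0]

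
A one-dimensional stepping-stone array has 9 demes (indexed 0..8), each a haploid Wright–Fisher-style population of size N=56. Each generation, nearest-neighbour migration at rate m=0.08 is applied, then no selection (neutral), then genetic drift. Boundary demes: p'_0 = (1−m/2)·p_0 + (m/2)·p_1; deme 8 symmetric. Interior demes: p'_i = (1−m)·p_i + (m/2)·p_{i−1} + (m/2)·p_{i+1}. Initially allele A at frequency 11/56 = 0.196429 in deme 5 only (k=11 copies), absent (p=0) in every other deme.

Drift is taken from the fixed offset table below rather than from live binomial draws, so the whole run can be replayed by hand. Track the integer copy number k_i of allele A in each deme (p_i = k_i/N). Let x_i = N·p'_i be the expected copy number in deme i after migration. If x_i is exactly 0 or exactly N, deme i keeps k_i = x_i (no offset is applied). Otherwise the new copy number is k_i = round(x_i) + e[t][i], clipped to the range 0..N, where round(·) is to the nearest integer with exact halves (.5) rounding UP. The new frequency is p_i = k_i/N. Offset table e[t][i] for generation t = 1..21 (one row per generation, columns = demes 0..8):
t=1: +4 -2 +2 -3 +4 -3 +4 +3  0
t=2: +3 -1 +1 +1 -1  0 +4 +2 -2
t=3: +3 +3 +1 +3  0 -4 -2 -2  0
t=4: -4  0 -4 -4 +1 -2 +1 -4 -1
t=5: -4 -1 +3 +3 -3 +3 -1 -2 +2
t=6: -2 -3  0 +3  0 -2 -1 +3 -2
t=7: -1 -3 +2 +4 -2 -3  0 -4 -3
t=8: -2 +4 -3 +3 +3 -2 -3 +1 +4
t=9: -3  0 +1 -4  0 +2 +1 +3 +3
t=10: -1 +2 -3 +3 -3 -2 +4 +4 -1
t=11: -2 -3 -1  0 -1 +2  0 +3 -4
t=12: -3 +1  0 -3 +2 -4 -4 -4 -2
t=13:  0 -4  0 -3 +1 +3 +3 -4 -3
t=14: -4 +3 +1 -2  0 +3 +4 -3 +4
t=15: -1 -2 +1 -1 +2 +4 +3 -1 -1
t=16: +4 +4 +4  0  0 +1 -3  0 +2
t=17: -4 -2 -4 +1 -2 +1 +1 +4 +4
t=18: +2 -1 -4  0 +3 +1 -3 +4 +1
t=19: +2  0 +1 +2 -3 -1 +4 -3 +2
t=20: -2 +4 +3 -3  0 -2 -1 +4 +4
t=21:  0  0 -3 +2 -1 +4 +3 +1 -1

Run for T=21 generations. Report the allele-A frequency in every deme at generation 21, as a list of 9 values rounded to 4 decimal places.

[0.0357, 0.0893, 0.0179, 0.0357, 0.0357, 0.2321, 0.2143, 0.1964, 0.2679]

t=0: k=[0 0 0 0 0 11 0 0 0]
t=1: x=[0.0000 0.0000 0.0000 0.0000 0.4400 10.1200 0.4400 0.0000 0.0000] k=[0 0 0 0 4 7 4 0 0]
t=2: x=[0.0000 0.0000 0.0000 0.1600 3.9600 6.7600 3.9600 0.1600 0.0000] k=[0 0 0 1 3 7 8 2 0]
t=3: x=[0.0000 0.0000 0.0400 1.0400 3.0800 6.8800 7.7200 2.1600 0.0800] k=[0 0 1 4 3 3 6 0 0]
t=4: x=[0.0000 0.0400 1.0800 3.8400 3.0400 3.1200 5.6400 0.2400 0.0000] k=[0 0 0 0 4 1 7 0 0]
t=5: x=[0.0000 0.0000 0.0000 0.1600 3.7200 1.3600 6.4800 0.2800 0.0000] k=[0 0 0 3 1 4 5 0 0]
t=6: x=[0.0000 0.0000 0.1200 2.8000 1.2000 3.9200 4.7600 0.2000 0.0000] k=[0 0 0 6 1 2 4 3 0]
t=7: x=[0.0000 0.0000 0.2400 5.5600 1.2400 2.0400 3.8800 2.9200 0.1200] k=[0 0 2 10 0 0 4 0 0]
t=8: x=[0.0000 0.0800 2.2400 9.2800 0.4000 0.1600 3.6800 0.1600 0.0000] k=[0 4 0 12 3 0 1 1 0]
t=9: x=[0.1600 3.6800 0.6400 11.1600 3.2400 0.1600 0.9600 0.9600 0.0400] k=[0 4 2 7 3 2 2 4 3]
t=10: x=[0.1600 3.7600 2.2800 6.6400 3.1200 2.0400 2.0800 3.8800 3.0400] k=[0 6 0 10 0 0 6 8 2]
t=11: x=[0.2400 5.5200 0.6400 9.2000 0.4000 0.2400 5.8400 7.6800 2.2400] k=[0 3 0 9 0 2 6 11 0]
t=12: x=[0.1200 2.7600 0.4800 8.2800 0.4400 2.0800 6.0400 10.3600 0.4400] k=[0 4 0 5 2 0 2 6 0]
t=13: x=[0.1600 3.6800 0.3600 4.6800 2.0400 0.1600 2.0800 5.6000 0.2400] k=[0 0 0 2 3 3 5 2 0]
t=14: x=[0.0000 0.0000 0.0800 1.9600 2.9600 3.0800 4.8000 2.0400 0.0800] k=[0 0 1 0 3 6 9 0 4]
t=15: x=[0.0000 0.0400 0.9200 0.1600 3.0000 6.0000 8.5200 0.5200 3.8400] k=[0 0 2 0 5 10 12 0 3]
t=16: x=[0.0000 0.0800 1.8400 0.2800 5.0000 9.8800 11.4400 0.6000 2.8800] k=[0 4 6 0 5 11 8 1 5]
t=17: x=[0.1600 3.9200 5.6800 0.4400 5.0400 10.6400 7.8400 1.4400 4.8400] k=[0 2 2 1 3 12 9 5 9]
t=18: x=[0.0800 1.9200 1.9600 1.1200 3.2800 11.5200 8.9600 5.3200 8.8400] k=[2 1 0 1 6 13 6 9 10]
t=19: x=[1.9600 1.0000 0.0800 1.1600 6.0800 12.4400 6.4000 8.9200 9.9600] k=[4 1 1 3 3 11 10 6 12]
t=20: x=[3.8800 1.1200 1.0800 2.9200 3.3200 10.6400 9.8800 6.4000 11.7600] k=[2 5 4 0 3 9 9 10 16]
t=21: x=[2.1200 4.8400 3.8800 0.2800 3.1200 8.7600 9.0400 10.2000 15.7600] k=[2 5 1 2 2 13 12 11 15]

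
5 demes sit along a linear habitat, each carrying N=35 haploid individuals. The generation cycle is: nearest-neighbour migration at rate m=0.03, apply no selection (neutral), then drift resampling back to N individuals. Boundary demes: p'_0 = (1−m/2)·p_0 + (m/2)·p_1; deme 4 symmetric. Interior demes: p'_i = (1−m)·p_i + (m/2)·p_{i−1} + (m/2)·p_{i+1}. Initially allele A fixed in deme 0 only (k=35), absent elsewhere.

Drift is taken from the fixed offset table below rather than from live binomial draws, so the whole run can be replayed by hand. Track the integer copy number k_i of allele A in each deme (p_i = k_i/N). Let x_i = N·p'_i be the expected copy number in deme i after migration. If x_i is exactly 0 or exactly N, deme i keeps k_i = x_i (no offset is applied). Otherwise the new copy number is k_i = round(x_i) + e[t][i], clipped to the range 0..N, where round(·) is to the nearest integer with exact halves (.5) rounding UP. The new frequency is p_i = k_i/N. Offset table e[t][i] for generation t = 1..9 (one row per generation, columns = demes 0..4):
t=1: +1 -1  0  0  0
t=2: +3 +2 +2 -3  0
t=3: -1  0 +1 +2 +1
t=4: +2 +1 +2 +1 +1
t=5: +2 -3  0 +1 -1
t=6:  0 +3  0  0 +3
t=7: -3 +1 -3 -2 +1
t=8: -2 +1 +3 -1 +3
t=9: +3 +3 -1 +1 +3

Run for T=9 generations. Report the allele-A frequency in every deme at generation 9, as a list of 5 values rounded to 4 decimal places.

t=0: k=[35 0 0 0 0]
t=1: x=[34.4750 0.5250 0.0000 0.0000 0.0000] k=[35 0 0 0 0]
t=2: x=[34.4750 0.5250 0.0000 0.0000 0.0000] k=[35 3 0 0 0]
t=3: x=[34.5200 3.4350 0.0450 0.0000 0.0000] k=[34 3 1 0 0]
t=4: x=[33.5350 3.4350 1.0150 0.0150 0.0000] k=[35 4 3 1 0]
t=5: x=[34.5350 4.4500 2.9850 1.0150 0.0150] k=[35 1 3 2 0]
t=6: x=[34.4900 1.5400 2.9550 1.9850 0.0300] k=[34 5 3 2 3]
t=7: x=[33.5650 5.4050 3.0150 2.0300 2.9850] k=[31 6 0 0 4]
t=8: x=[30.6250 6.2850 0.0900 0.0600 3.9400] k=[29 7 3 0 7]
t=9: x=[28.6700 7.2700 3.0150 0.1500 6.8950] k=[32 10 2 1 10]

[0.9143, 0.2857, 0.0571, 0.0286, 0.2857]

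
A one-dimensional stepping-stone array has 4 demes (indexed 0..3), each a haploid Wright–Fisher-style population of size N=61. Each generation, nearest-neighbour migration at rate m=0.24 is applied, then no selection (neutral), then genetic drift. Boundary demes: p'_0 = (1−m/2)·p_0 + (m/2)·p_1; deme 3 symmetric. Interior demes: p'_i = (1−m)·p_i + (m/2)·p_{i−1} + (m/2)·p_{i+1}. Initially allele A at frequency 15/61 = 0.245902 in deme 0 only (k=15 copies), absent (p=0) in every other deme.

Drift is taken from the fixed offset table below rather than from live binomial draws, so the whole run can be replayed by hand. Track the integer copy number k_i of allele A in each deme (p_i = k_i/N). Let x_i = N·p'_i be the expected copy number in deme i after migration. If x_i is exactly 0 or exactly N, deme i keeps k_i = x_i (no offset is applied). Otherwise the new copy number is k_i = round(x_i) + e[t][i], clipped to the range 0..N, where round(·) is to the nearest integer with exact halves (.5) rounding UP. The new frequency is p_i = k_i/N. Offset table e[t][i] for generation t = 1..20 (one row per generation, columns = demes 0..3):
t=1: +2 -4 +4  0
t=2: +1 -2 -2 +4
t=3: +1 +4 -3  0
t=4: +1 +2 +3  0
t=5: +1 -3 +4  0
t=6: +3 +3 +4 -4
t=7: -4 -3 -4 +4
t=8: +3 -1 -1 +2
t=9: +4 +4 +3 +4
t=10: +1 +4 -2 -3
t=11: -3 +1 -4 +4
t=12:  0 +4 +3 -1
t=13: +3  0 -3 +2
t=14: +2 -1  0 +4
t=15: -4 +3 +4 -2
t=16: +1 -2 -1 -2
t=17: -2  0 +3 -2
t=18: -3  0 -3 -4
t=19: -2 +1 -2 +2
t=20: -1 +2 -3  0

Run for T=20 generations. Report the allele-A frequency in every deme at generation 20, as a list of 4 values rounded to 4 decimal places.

[0.1311, 0.2459, 0.0984, 0.1311]

t=0: k=[15 0 0 0]
t=1: x=[13.2000 1.8000 0.0000 0.0000] k=[15 0 0 0]
t=2: x=[13.2000 1.8000 0.0000 0.0000] k=[14 0 0 0]
t=3: x=[12.3200 1.6800 0.0000 0.0000] k=[13 6 0 0]
t=4: x=[12.1600 6.1200 0.7200 0.0000] k=[13 8 4 0]
t=5: x=[12.4000 8.1200 4.0000 0.4800] k=[13 5 8 0]
t=6: x=[12.0400 6.3200 6.6800 0.9600] k=[15 9 11 0]
t=7: x=[14.2800 9.9600 9.4400 1.3200] k=[10 7 5 5]
t=8: x=[9.6400 7.1200 5.2400 5.0000] k=[13 6 4 7]
t=9: x=[12.1600 6.6000 4.6000 6.6400] k=[16 11 8 11]
t=10: x=[15.4000 11.2400 8.7200 10.6400] k=[16 15 7 8]
t=11: x=[15.8800 14.1600 8.0800 7.8800] k=[13 15 4 12]
t=12: x=[13.2400 13.4400 6.2800 11.0400] k=[13 17 9 10]
t=13: x=[13.4800 15.5600 10.0800 9.8800] k=[16 16 7 12]
t=14: x=[16.0000 14.9200 8.6800 11.4000] k=[18 14 9 15]
t=15: x=[17.5200 13.8800 10.3200 14.2800] k=[14 17 14 12]
t=16: x=[14.3600 16.2800 14.1200 12.2400] k=[15 14 13 10]
t=17: x=[14.8800 14.0000 12.7600 10.3600] k=[13 14 16 8]
t=18: x=[13.1200 14.1200 14.8000 8.9600] k=[10 14 12 5]
t=19: x=[10.4800 13.2800 11.4000 5.8400] k=[8 14 9 8]
t=20: x=[8.7200 12.6800 9.4800 8.1200] k=[8 15 6 8]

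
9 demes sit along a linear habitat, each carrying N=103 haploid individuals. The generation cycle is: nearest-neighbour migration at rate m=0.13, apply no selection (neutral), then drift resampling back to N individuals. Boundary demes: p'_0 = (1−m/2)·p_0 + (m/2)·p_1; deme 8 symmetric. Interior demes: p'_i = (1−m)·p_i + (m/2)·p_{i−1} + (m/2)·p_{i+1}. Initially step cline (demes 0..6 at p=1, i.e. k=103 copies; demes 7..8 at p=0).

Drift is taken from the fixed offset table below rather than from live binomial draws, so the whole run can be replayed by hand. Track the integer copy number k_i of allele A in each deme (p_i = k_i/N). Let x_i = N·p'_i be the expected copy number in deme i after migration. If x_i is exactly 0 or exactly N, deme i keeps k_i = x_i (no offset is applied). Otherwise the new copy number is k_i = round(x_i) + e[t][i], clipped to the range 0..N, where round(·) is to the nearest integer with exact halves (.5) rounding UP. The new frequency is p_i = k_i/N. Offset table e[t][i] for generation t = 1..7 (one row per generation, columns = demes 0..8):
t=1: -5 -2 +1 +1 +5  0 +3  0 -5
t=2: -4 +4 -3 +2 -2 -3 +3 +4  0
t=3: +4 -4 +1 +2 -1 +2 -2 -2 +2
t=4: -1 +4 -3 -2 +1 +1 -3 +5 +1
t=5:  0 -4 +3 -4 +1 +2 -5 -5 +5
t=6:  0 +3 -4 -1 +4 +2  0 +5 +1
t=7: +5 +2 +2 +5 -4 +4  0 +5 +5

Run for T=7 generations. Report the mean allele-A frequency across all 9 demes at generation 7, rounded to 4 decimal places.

t=0: k=[103 103 103 103 103 103 103 0 0]
t=1: x=[103.0000 103.0000 103.0000 103.0000 103.0000 103.0000 96.3050 6.6950 0.0000] k=[103 103 103 103 103 103 99 7 0]
t=2: x=[103.0000 103.0000 103.0000 103.0000 103.0000 102.7400 93.2800 12.5250 0.4550] k=[103 103 103 103 103 100 96 17 0]
t=3: x=[103.0000 103.0000 103.0000 103.0000 102.8050 99.9350 91.1250 21.0300 1.1050] k=[103 103 103 103 102 102 89 19 3]
t=4: x=[103.0000 103.0000 103.0000 102.9350 102.0650 101.1550 85.2950 22.5100 4.0400] k=[103 103 103 101 103 102 82 28 5]
t=5: x=[103.0000 103.0000 102.8700 101.2600 102.8050 100.7650 79.7900 30.0150 6.4950] k=[103 103 103 97 103 103 75 25 11]
t=6: x=[103.0000 103.0000 102.6100 97.7800 102.6100 101.1800 73.5700 27.3400 11.9100] k=[103 103 99 97 103 103 74 32 13]
t=7: x=[103.0000 102.7400 99.1300 97.5200 102.6100 101.1150 73.1550 33.4950 14.2350] k=[103 103 101 103 99 103 73 38 19]

0.8004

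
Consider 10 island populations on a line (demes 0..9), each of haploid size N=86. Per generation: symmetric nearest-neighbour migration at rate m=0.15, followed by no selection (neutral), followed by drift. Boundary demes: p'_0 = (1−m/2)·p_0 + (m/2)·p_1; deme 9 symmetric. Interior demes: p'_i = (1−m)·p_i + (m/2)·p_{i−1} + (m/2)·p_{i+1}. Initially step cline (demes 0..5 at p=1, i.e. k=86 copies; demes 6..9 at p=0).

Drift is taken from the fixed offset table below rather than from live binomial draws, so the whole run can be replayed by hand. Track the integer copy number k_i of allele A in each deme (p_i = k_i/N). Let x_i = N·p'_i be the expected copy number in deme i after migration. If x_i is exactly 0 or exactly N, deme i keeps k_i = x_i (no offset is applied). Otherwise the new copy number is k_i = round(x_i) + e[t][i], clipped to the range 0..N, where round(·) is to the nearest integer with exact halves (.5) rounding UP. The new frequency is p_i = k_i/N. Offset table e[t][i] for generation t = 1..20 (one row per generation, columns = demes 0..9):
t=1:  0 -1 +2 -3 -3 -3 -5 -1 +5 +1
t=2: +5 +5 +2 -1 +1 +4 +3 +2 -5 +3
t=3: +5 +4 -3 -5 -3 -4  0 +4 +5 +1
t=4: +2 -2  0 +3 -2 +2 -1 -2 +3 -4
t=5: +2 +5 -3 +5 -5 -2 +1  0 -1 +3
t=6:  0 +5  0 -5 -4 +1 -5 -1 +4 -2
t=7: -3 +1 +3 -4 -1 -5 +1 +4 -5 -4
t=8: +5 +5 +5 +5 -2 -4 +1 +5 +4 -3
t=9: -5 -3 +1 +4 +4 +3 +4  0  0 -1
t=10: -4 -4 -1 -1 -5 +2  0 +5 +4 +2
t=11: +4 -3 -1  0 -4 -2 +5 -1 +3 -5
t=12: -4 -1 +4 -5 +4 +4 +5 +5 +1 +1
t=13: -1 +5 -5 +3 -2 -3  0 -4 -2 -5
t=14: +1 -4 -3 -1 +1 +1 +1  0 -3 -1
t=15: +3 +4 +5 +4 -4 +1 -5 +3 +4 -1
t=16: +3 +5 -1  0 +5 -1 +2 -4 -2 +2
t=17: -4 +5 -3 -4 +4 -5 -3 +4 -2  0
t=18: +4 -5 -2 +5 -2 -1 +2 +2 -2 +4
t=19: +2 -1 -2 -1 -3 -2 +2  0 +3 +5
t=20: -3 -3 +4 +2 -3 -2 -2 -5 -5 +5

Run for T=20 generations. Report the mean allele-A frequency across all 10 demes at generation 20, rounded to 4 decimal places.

t=0: k=[86 86 86 86 86 86 0 0 0 0]
t=1: x=[86.0000 86.0000 86.0000 86.0000 86.0000 79.5500 6.4500 0.0000 0.0000 0.0000] k=[86 86 86 86 86 77 1 0 0 0]
t=2: x=[86.0000 86.0000 86.0000 86.0000 85.3250 71.9750 6.6250 0.0750 0.0000 0.0000] k=[86 86 86 86 86 76 10 2 0 0]
t=3: x=[86.0000 86.0000 86.0000 86.0000 85.2500 71.8000 14.3500 2.4500 0.1500 0.0000] k=[86 86 86 86 82 68 14 6 5 0]
t=4: x=[86.0000 86.0000 86.0000 85.7000 81.2500 65.0000 17.4500 6.5250 4.7000 0.3750] k=[86 86 86 86 79 67 16 5 8 0]
t=5: x=[86.0000 86.0000 86.0000 85.4750 78.6250 64.0750 19.0000 6.0500 7.1750 0.6000] k=[86 86 86 86 74 62 20 6 6 4]
t=6: x=[86.0000 86.0000 86.0000 85.1000 74.0000 59.7500 22.1000 7.0500 5.8500 4.1500] k=[86 86 86 80 70 61 17 6 10 2]
t=7: x=[86.0000 86.0000 85.5500 79.7000 70.0750 58.3750 19.4750 7.1250 9.1000 2.6000] k=[86 86 86 76 69 53 20 11 4 0]
t=8: x=[86.0000 86.0000 85.2500 76.2250 68.3250 51.7250 21.8000 11.1500 4.2250 0.3000] k=[86 86 86 81 66 48 23 16 8 0]
t=9: x=[86.0000 86.0000 85.6250 80.2500 65.7750 47.4750 24.3500 15.9250 8.0000 0.6000] k=[86 86 86 84 70 50 28 16 8 0]
t=10: x=[86.0000 86.0000 85.8500 83.1000 69.5500 49.8500 28.7500 16.3000 8.0000 0.6000] k=[86 86 85 82 65 52 29 21 12 3]
t=11: x=[86.0000 85.9250 84.8500 80.9500 65.3000 51.2500 30.1250 20.9250 12.0000 3.6750] k=[86 83 84 81 61 49 35 20 15 0]
t=12: x=[85.7750 83.3000 83.7000 79.7250 61.6000 48.8500 34.9250 20.7500 14.2500 1.1250] k=[82 82 86 75 66 53 40 26 15 2]
t=13: x=[82.0000 82.3000 84.8750 75.1500 65.7000 53.0000 39.9250 26.2250 14.8500 2.9750] k=[81 86 80 78 64 50 40 22 13 0]
t=14: x=[81.3750 85.1750 80.3000 77.1000 64.0000 50.3000 39.4000 22.6750 12.7000 0.9750] k=[82 81 77 76 65 51 40 23 10 0]
t=15: x=[81.9250 80.7750 77.2250 75.2500 64.7750 51.2250 39.5500 23.3000 10.2250 0.7500] k=[85 85 82 79 61 52 35 26 14 0]
t=16: x=[85.0000 84.7750 82.0000 77.8750 61.6750 51.4000 35.6000 25.7750 13.8500 1.0500] k=[86 86 81 78 67 50 38 22 12 3]
t=17: x=[86.0000 85.6250 81.1500 77.4000 66.5500 50.3750 37.7000 22.4500 12.0750 3.6750] k=[86 86 78 73 71 45 35 26 10 4]
t=18: x=[86.0000 85.4000 78.2250 73.2250 69.2000 46.2000 35.0750 25.4750 10.7500 4.4500] k=[86 80 76 78 67 45 37 27 9 8]
t=19: x=[85.5500 80.1500 76.4500 77.0250 66.1750 46.0500 36.8500 26.4000 10.2750 8.0750] k=[86 79 74 76 63 44 39 26 13 13]
t=20: x=[85.4750 79.1500 74.5250 74.8750 62.5500 45.0500 38.4000 26.0000 13.9750 13.0000] k=[82 76 79 77 60 43 36 21 9 18]

0.5826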